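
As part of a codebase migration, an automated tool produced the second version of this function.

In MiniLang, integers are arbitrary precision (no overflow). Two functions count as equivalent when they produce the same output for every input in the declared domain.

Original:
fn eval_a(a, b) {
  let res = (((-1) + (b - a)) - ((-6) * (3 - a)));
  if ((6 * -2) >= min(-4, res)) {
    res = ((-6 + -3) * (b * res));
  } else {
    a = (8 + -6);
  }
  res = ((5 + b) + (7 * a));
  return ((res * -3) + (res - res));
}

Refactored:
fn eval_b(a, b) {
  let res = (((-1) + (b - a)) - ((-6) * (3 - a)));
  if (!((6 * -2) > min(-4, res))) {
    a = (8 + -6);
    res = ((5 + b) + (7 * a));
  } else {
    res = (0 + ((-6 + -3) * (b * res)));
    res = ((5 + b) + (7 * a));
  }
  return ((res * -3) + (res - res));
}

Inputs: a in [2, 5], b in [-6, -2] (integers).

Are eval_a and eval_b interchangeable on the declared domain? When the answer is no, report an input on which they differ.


The one real change (`((6 * -2) >= min(-4, res))` became `((6 * -2) > min(-4, res))`) has no effect anywhere in the declared ranges.
As a probe, take a=3, b=-4: eval_a runs res becomes -8; next ((6 * -2) >= min(-4, res)) evaluates to false; next a becomes 2; next res becomes 15; next final value -45; eval_b runs res becomes -8; next (!((6 * -2) > min(-4, res))) evaluates to true; next a becomes 2; next res becomes 15; next final value -45; both end at -45.
Across all 20 domain points the two functions coincide.
verdict: equivalent


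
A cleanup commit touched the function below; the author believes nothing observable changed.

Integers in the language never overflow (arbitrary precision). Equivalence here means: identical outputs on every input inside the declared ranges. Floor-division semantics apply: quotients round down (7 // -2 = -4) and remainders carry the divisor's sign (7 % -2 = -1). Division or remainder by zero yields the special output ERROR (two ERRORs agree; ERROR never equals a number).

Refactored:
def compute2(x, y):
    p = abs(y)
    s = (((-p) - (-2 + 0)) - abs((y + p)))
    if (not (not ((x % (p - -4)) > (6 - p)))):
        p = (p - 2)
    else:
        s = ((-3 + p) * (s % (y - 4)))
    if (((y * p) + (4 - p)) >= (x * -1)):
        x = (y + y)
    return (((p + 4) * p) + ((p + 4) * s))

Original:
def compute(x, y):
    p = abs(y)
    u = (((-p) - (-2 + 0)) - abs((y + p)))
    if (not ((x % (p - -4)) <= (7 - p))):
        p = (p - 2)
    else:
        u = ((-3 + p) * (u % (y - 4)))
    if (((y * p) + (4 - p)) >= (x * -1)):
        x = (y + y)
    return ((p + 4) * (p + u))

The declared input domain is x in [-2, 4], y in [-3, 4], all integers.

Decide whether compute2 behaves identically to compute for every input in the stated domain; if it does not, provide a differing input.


Evaluate both at x=-1, y=-2.
compute: p becomes 2; next u becomes 0; next (not ((x % (p - -4)) <= (7 - p))) evaluates to false; next u becomes 0; next (((y * p) + (4 - p)) >= (x * -1)) evaluates to false; next final value 12
compute2: p becomes 2; next s becomes 0; next (not (not ((x % (p - -4)) > (6 - p)))) evaluates to true; next p becomes 0; next (((y * p) + (4 - p)) >= (x * -1)) evaluates to true; next x becomes -4; next final value 0
12 vs 0 — the two versions disagree here.
verdict: not equivalent; witness: x=-1, y=-2


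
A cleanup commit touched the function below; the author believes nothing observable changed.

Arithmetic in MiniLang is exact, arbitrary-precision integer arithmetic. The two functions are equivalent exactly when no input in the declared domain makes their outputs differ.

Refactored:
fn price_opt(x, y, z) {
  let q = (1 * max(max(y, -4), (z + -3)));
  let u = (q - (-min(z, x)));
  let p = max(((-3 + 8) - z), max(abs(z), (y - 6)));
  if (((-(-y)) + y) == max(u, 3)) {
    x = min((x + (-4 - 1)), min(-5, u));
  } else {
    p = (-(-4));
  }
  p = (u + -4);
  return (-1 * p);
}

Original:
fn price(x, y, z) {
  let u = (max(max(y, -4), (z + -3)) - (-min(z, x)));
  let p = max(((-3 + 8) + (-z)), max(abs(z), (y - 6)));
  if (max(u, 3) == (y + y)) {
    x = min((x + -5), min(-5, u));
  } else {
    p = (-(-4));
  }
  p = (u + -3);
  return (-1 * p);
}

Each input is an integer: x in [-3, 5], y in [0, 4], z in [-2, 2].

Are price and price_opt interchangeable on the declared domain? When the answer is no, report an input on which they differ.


At x=-3, y=0, z=-2: price gives 6, price_opt gives 7.
verdict: not equivalent; witness: x=-3, y=0, z=-2


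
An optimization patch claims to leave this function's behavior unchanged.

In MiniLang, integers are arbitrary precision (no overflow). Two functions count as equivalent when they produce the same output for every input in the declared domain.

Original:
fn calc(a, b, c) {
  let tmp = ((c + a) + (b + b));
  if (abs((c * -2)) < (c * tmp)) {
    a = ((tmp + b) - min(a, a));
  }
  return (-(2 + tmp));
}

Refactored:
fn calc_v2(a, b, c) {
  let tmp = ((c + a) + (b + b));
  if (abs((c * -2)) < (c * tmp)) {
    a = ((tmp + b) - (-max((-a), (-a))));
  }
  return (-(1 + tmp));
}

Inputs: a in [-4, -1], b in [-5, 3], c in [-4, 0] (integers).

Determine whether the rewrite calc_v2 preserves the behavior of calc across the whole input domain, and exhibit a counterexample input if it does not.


At a=-4, b=-5, c=-4: calc gives 16, calc_v2 gives 17.
verdict: not equivalent; witness: a=-4, b=-5, c=-4


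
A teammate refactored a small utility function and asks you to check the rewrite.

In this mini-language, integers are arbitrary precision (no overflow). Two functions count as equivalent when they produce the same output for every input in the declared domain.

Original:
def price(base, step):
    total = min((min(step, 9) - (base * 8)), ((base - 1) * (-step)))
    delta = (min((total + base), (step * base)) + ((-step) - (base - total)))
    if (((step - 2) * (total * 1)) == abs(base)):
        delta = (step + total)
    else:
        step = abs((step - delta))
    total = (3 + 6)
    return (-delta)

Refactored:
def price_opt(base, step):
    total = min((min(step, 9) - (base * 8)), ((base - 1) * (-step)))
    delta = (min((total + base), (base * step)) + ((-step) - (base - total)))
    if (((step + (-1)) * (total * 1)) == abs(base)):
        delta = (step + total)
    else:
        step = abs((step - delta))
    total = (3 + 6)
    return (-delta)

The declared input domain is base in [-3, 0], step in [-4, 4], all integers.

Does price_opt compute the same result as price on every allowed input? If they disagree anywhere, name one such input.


Not equivalent: base=0, step=1 separates them (0 vs -2).
price: total := 1 | delta := 0 | (((step - 2) * (total * 1)) == abs(base)): false | step := 1 | total := 9 | result 0
price_opt: total := 1 | delta := 0 | (((step + (-1)) * (total * 1)) == abs(base)): true | delta := 2 | total := 9 | result -2
verdict: not equivalent; witness: base=0, step=1


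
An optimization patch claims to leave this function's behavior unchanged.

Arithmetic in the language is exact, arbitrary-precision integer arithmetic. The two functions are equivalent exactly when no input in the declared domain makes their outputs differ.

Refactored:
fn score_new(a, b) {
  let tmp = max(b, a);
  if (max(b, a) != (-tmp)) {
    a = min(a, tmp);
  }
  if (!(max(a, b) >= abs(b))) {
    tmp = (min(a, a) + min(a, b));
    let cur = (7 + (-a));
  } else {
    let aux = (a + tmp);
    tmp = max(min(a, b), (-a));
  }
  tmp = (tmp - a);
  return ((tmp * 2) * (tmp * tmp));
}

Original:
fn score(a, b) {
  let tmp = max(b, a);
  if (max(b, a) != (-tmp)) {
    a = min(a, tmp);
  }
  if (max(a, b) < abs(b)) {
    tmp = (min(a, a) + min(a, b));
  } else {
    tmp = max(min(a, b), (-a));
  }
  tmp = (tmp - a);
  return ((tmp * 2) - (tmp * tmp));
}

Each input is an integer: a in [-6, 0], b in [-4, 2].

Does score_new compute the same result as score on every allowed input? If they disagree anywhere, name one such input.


Not equivalent: a=-6, b=-4 separates them (-48 vs -432).
score: tmp becomes -4; next (max(b, a) != (-tmp)) evaluates to true; next a becomes -6; next (max(a, b) < abs(b)) evaluates to true; next tmp becomes -12; next tmp becomes -6; next final value -48
score_new: tmp becomes -4; next (max(b, a) != (-tmp)) evaluates to true; next a becomes -6; next (!(max(a, b) >= abs(b))) evaluates to true; next tmp becomes -12; next cur becomes 13; next tmp becomes -6; next final value -432
verdict: not equivalent; witness: a=-6, b=-4


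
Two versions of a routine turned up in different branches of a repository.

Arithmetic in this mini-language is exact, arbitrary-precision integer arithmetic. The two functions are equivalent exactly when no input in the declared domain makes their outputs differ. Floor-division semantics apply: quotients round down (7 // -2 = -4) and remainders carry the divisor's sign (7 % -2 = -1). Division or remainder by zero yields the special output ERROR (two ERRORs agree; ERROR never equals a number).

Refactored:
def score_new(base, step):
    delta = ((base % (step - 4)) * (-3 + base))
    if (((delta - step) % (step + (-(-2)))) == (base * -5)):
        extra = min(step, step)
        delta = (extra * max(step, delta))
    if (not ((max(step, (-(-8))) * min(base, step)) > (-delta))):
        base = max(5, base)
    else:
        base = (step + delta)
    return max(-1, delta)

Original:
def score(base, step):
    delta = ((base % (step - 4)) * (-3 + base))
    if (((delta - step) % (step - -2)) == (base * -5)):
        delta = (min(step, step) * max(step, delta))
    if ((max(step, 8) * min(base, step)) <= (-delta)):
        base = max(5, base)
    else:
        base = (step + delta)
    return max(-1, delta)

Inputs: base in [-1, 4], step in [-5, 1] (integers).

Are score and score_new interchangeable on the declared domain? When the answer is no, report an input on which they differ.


This is a faithful refactor — statement counts differ; also local variable names differ; also boolean connective usage differs; also arithmetic usage differs; also comparison usage differs, but the computed results match everywhere.
One worked example (base=-1, step=0) — score: delta becomes 4; next (((delta - step) % (step - -2)) == (base * -5)) evaluates to false; next ((max(step, 8) * min(base, step)) <= (-delta)) evaluates to true; next base becomes 5; next final value 4; score_new: delta becomes 4; next (((delta - step) % (step + (-(-2)))) == (base * -5)) evaluates to false; next (not ((max(step, (-(-8))) * min(base, step)) > (-delta))) evaluates to true; next base becomes 5; next final value 4; agreement on 4.
Every one of the 42 inputs gives matching results.
verdict: equivalent


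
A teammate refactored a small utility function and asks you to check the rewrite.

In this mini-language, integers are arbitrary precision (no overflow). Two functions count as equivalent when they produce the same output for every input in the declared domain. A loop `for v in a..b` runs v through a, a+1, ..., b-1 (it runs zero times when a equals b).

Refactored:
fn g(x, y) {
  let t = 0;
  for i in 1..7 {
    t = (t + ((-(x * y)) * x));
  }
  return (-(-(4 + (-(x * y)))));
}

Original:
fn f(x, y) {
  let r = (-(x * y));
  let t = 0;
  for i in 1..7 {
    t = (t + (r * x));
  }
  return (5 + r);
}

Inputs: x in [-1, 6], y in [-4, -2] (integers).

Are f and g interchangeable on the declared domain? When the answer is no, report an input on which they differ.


At x=-1, y=-4: f gives 1, g gives 0.
verdict: not equivalent; witness: x=-1, y=-4


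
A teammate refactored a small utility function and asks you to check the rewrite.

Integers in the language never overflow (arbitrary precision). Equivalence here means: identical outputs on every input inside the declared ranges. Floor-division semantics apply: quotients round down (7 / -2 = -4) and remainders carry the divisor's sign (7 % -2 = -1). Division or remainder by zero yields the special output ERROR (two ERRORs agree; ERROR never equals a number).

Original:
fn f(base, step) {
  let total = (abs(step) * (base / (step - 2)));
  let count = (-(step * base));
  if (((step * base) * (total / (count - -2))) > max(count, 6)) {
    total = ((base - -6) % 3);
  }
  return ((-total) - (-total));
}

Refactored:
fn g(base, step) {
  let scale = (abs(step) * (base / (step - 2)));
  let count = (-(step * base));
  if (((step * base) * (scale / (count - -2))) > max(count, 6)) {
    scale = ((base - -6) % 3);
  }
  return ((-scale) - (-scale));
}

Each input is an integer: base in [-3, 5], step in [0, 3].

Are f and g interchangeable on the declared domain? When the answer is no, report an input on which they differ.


Differences: local variable names differ — yet all 36 inputs agree.
verdict: equivalent


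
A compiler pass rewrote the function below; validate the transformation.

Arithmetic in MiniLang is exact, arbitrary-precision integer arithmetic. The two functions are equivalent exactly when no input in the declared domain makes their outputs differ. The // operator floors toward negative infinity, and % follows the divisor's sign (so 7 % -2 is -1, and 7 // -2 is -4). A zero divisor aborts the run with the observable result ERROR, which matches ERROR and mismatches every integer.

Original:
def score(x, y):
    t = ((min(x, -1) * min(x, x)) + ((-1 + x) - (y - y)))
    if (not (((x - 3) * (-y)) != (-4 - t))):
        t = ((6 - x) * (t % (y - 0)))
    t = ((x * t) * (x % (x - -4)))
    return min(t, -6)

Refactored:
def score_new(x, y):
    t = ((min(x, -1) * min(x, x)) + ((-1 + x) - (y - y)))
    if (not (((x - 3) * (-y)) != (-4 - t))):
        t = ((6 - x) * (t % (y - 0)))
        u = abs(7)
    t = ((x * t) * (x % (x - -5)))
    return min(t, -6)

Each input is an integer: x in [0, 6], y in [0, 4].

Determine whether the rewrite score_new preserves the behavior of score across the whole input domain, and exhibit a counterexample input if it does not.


Equivalent. The edit looks behavioral (`-4` became `-5`), but over these ranges it never changes the outcome.
Across all 35 domain points the two functions coincide.
Spot check at x=2, y=2 — score: t = -1; (not (((x - 3) * (-y)) != (-4 - t))) -> false; t = -4; return -6. score_new: t = -1; (not (((x - 3) * (-y)) != (-4 - t))) -> false; t = -4; return -6. Both give -6.
verdict: equivalent


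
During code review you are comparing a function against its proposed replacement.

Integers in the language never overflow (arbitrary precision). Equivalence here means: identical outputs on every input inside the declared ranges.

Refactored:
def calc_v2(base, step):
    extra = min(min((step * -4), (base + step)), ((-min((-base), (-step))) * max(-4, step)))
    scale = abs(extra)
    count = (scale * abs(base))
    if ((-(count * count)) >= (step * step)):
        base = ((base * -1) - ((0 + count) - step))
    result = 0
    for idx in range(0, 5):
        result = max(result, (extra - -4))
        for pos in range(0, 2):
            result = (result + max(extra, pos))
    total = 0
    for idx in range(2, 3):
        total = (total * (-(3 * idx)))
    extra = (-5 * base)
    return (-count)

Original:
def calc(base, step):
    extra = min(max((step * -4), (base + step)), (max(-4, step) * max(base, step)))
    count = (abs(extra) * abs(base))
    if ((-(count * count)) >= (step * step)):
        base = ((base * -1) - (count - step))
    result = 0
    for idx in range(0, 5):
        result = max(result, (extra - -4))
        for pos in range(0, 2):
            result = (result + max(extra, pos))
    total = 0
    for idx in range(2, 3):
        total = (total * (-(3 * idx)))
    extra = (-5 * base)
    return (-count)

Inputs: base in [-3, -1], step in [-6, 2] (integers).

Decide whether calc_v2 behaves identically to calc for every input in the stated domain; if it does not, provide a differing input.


There is a counterexample at base=-3, step=-6: -36 on one side, -27 on the other.
calc: extra becomes 12; next count becomes 36; next ((-(count * count)) >= (step * step)) evaluates to false; next result becomes 0; next at idx=0:; next result becomes 16; next at pos=0:; next result becomes 28; next at pos=1:; next result becomes 40; next at idx=1:; next result becomes 40; next at pos=0:; next result becomes 52; next at pos=1:; next result becomes 64; next at idx=2:; next result becomes 64; next at pos=0:; next result becomes 76; next at pos=1:; next result becomes 88; next at idx=3:; next result becomes 88; next at pos=0:; next result becomes 100; next at pos=1:; next result becomes 112; next at idx=4:; next result becomes 112; next at pos=0:; next result becomes 124; next at pos=1:; next result becomes 136; next total becomes 0; next at idx=2:; next total becomes 0; next extra becomes 15; next final value -36
calc_v2: extra becomes -9; next scale becomes 9; next count becomes 27; next ((-(count * count)) >= (step * step)) evaluates to false; next result becomes 0; next at idx=0:; next result becomes 0; next at pos=0:; next result becomes 0; next at pos=1:; next result becomes 1; next at idx=1:; next result becomes 1; next at pos=0:; next result becomes 1; next at pos=1:; next result becomes 2; next at idx=2:; next result becomes 2; next at pos=0:; next result becomes 2; next at pos=1:; next result becomes 3; next at idx=3:; next result becomes 3; next at pos=0:; next result becomes 3; next at pos=1:; next result becomes 4; next at idx=4:; next result becomes 4; next at pos=0:; next result becomes 4; next at pos=1:; next result becomes 5; next total becomes 0; next at idx=2:; next total becomes 0; next extra becomes 15; next final value -27
verdict: not equivalent; witness: base=-3, step=-6


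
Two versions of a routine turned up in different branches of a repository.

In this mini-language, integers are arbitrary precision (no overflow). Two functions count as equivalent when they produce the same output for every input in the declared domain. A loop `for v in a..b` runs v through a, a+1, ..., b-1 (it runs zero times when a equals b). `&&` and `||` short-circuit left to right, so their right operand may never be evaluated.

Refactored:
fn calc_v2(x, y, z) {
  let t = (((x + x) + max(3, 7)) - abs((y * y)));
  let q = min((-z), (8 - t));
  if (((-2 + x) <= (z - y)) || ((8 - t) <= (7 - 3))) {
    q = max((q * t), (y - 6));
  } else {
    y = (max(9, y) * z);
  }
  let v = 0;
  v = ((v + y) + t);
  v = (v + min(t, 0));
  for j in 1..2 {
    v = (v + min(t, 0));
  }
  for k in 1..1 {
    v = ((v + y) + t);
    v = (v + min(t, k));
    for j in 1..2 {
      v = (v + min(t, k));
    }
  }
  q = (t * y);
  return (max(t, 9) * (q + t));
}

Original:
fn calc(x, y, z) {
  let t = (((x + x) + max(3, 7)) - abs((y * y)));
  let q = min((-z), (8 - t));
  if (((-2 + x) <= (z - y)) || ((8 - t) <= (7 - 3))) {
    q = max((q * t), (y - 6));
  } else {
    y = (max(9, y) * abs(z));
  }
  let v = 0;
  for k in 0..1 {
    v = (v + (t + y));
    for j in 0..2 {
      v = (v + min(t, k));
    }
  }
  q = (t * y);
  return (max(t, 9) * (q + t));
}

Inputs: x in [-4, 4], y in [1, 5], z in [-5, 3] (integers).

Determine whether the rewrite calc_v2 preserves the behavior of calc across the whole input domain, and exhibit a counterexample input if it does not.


Not equivalent: x=-4, y=2, z=-5 separates them (-2070 vs 1980).
calc: t := -5 | q := 5 | (((-2 + x) <= (z - y)) || ((8 - t) <= (7 - 3))): false | y := 45 | v := 0 | iter k=0: | v := 40 | iter j=0: | v := 35 | iter j=1: | v := 30 | q := -225 | result -2070
calc_v2: t := -5 | q := 5 | (((-2 + x) <= (z - y)) || ((8 - t) <= (7 - 3))): false | y := -45 | v := 0 | v := -50 | v := -55 | iter j=1: | v := -60 | loop over k: empty range | q := 225 | result 1980
verdict: not equivalent; witness: x=-4, y=2, z=-5


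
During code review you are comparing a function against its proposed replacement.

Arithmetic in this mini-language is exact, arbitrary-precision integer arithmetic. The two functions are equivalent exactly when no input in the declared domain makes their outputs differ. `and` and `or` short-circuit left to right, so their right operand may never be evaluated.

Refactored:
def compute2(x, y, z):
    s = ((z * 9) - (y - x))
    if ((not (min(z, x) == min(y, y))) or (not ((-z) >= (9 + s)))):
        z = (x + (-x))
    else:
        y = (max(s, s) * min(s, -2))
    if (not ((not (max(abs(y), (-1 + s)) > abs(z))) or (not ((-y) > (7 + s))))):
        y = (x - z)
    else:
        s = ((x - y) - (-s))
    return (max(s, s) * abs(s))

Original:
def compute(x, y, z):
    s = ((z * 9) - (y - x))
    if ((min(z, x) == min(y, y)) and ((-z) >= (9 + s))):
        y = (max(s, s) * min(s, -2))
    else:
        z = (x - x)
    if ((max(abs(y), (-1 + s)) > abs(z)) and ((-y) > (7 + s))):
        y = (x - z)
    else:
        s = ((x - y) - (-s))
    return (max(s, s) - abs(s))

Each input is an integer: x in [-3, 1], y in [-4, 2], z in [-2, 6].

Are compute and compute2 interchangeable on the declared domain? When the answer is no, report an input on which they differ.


The rewrite breaks on x=-3, y=-4, z=-2, where the results are -34 and -289.
compute: s becomes -17; next ((min(z, x) == min(y, y)) and ((-z) >= (9 + s))) evaluates to false; next z becomes 0; next ((max(abs(y), (-1 + s)) > abs(z)) and ((-y) > (7 + s))) evaluates to true; next y becomes -3; next final value -34
compute2: s becomes -17; next ((not (min(z, x) == min(y, y))) or (not ((-z) >= (9 + s)))) evaluates to true; next z becomes 0; next (not ((not (max(abs(y), (-1 + s)) > abs(z))) or (not ((-y) > (7 + s))))) evaluates to true; next y becomes -3; next final value -289
verdict: not equivalent; witness: x=-3, y=-4, z=-2


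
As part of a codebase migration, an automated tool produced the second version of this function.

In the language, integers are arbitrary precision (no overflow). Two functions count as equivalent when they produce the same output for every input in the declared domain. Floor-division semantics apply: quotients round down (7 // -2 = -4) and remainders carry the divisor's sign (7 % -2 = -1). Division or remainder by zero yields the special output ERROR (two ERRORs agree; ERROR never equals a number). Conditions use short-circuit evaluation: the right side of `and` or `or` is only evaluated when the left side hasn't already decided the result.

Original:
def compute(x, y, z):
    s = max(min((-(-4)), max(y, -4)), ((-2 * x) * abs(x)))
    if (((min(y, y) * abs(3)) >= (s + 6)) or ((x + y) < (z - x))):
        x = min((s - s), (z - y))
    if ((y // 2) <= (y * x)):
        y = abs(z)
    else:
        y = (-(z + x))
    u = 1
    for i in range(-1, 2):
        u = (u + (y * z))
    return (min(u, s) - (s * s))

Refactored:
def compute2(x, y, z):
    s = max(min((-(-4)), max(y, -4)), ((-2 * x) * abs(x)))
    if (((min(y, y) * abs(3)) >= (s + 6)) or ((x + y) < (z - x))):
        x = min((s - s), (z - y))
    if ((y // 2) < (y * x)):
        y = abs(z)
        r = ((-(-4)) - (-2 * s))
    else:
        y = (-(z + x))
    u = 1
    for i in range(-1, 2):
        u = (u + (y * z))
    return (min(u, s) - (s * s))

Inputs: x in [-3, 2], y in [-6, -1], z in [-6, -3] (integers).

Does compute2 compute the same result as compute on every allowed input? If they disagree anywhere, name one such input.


The rewrite breaks on x=1, y=-1, z=-6, where the results are -108 and -90.
compute: s := -1 | (((min(y, y) * abs(3)) >= (s + 6)) or ((x + y) < (z - x))): false | ((y // 2) <= (y * x)): true | y := 6 | u := 1 | iter i=-1: | u := -35 | iter i=0: | u := -71 | iter i=1: | u := -107 | result -108
compute2: s := -1 | (((min(y, y) * abs(3)) >= (s + 6)) or ((x + y) < (z - x))): false | ((y // 2) < (y * x)): false | y := 5 | u := 1 | iter i=-1: | u := -29 | iter i=0: | u := -59 | iter i=1: | u := -89 | result -90
verdict: not equivalent; witness: x=1, y=-1, z=-6


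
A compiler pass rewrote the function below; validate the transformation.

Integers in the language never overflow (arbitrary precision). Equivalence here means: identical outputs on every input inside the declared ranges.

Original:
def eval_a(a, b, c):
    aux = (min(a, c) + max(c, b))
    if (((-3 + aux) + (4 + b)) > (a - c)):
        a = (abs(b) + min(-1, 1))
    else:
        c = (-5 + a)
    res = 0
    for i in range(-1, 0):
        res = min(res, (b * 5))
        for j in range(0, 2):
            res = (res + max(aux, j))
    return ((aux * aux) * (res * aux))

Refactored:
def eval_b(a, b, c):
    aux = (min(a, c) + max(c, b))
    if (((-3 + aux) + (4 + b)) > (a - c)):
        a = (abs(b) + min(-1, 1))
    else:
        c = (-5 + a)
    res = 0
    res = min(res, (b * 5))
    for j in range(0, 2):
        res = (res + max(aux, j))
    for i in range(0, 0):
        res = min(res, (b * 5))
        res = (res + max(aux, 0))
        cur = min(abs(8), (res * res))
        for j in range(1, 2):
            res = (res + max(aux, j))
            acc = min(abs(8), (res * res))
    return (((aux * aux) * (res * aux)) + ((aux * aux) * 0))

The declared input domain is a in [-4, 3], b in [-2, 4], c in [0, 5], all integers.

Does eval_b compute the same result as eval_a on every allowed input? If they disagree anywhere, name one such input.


Behavior is preserved: although loop structure differs, and statement counts differ, and constant usage differs, and arithmetic usage differs, and local variable names differ, and min/max/abs usage differs, the outputs never diverge.
Spot check at a=2, b=4, c=1 — eval_a: aux := 5 | (((-3 + aux) + (4 + b)) > (a - c)): true | a := 3 | res := 0 | iter i=-1: | res := 0 | iter j=0: | res := 5 | iter j=1: | res := 10 | result 1250. eval_b: aux := 5 | (((-3 + aux) + (4 + b)) > (a - c)): true | a := 3 | res := 0 | res := 0 | iter j=0: | res := 5 | iter j=1: | res := 10 | loop over i: empty range | result 1250. Both give 1250.
An exhaustive pass over the 336 declared inputs shows identical outputs.
verdict: equivalent


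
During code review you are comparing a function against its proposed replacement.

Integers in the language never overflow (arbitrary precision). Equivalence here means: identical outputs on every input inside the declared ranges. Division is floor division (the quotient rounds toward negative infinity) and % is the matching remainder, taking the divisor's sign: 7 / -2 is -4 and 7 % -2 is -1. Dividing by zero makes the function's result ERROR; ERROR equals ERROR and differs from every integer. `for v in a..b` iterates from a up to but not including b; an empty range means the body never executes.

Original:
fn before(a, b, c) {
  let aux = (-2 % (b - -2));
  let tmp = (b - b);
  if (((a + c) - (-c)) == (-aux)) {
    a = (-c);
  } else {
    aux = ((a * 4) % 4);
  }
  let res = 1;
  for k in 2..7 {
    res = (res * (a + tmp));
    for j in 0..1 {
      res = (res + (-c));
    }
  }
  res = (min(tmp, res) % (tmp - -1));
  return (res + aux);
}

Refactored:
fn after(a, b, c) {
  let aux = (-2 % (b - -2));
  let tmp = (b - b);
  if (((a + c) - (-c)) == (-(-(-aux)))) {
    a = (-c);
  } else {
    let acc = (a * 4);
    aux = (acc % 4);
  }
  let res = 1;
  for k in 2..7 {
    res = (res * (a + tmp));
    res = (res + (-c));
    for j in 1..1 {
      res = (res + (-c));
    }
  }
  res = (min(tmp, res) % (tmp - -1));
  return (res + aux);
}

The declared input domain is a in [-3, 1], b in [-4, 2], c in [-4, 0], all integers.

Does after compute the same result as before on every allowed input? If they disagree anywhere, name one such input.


The two are interchangeable: local variable names differ; and statement counts differ; and arithmetic usage differs; and loop structure differs, and every declared input agrees.
As a probe, take a=-2, b=0, c=-4: before runs aux=0, then tmp=0, then (((a + c) - (-c)) == (-aux)) is false, then aux=0, then res=1, then (k=2), then res=-2, then (j=0), then res=2, then (k=3), then res=-4, then (j=0), then res=0, then (k=4), then res=0, then (j=0), then res=4, then (k=5), then res=-8, then (j=0), then res=-4, then (k=6), then res=8, then (j=0), then res=12, then res=0, then returns 0; after runs aux=0, then tmp=0, then (((a + c) - (-c)) == (-(-(-aux)))) is false, then acc=-8, then aux=0, then res=1, then (k=2), then res=-2, then res=2, then the loop over j runs zero times, then (k=3), then res=-4, then res=0, then the loop over j runs zero times, then (k=4), then res=0, then res=4, then the loop over j runs zero times, then (k=5), then res=-8, then res=-4, then the loop over j runs zero times, then (k=6), then res=8, then res=12, then the loop over j runs zero times, then res=0, then returns 0; both end at 0.
An exhaustive pass over the 175 declared inputs shows identical outputs.
verdict: equivalent


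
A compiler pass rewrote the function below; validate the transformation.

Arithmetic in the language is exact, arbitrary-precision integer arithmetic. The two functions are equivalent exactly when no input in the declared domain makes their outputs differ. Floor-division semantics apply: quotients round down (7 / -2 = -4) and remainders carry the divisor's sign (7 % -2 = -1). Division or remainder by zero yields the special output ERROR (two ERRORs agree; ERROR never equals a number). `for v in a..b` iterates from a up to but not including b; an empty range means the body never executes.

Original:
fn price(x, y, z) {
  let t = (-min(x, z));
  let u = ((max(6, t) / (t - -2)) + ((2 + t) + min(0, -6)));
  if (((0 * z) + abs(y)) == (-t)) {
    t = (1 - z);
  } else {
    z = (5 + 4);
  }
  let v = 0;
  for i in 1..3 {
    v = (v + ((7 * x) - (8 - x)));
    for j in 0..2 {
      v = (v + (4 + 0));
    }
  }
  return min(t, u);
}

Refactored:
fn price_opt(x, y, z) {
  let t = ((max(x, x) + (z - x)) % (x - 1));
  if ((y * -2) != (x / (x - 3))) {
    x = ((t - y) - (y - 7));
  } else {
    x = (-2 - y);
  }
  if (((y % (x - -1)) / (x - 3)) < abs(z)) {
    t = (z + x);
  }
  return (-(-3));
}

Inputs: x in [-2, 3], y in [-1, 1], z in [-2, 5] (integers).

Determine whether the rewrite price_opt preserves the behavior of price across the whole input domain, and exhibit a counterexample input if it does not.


Evaluate both at x=-2, y=-1, z=-2.
price: t becomes 2; next u becomes -1; next (((0 * z) + abs(y)) == (-t)) evaluates to false; next z becomes 9; next v becomes 0; next at i=1:; next v becomes -24; next at j=0:; next v becomes -20; next at j=1:; next v becomes -16; next at i=2:; next v becomes -40; next at j=0:; next v becomes -36; next at j=1:; next v becomes -32; next final value -1
price_opt: t becomes -2; next ((y * -2) != (x / (x - 3))) evaluates to true; next x becomes 7; next (((y % (x - -1)) / (x - 3)) < abs(z)) evaluates to true; next t becomes 5; next final value 3
-1 vs 3 — the two versions disagree here.
verdict: not equivalent; witness: x=-2, y=-1, z=-2


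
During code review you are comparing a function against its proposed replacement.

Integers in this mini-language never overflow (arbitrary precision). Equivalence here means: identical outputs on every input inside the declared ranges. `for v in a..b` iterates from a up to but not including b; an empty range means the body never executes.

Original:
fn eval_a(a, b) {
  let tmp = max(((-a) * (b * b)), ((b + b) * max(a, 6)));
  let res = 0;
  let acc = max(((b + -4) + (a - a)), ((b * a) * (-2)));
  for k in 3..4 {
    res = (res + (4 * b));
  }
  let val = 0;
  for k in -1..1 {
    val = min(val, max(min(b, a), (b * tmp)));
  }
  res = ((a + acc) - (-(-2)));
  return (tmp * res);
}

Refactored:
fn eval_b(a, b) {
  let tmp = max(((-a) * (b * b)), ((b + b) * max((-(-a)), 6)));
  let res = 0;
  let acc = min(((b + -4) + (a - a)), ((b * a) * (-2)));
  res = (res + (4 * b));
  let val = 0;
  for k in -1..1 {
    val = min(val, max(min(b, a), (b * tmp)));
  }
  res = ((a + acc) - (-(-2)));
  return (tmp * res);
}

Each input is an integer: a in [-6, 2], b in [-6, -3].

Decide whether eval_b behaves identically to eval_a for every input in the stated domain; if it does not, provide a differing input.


Consider the input a=-6, b=-6.
eval_a: tmp=216, then res=0, then acc=-10, then (k=3), then res=-24, then val=0, then (k=-1), then val=-6, then (k=0), then val=-6, then res=-18, then returns -3888
eval_b: tmp=216, then res=0, then acc=-72, then res=-24, then val=0, then (k=-1), then val=-6, then (k=0), then val=-6, then res=-80, then returns -17280
-3888 != -17280, so the rewrite changes behavior.
verdict: not equivalent; witness: a=-6, b=-6


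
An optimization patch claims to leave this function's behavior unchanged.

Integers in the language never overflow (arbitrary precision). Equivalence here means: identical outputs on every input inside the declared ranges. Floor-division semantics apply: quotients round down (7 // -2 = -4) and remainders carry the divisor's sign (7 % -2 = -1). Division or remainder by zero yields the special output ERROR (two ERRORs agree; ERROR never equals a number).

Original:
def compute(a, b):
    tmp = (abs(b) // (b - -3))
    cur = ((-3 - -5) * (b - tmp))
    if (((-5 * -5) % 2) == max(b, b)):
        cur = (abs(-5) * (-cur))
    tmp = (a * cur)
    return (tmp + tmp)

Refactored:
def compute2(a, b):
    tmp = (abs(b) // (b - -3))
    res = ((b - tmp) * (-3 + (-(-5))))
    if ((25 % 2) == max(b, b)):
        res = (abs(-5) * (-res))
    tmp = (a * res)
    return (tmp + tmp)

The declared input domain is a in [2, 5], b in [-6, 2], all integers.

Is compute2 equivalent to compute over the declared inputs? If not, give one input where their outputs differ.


Reading the diff, among the changes: local variable names differ, and arithmetic usage differs, and constant usage differs.
Tracing a=2, b=1: compute: tmp := 0 | cur := 2 | (((-5 * -5) % 2) == max(b, b)): true | cur := -10 | tmp := -20 | result -40 | compute2: tmp := 0 | res := 2 | ((25 % 2) == max(b, b)): true | res := -10 | tmp := -20 | result -40 — matching result -40.
Across all 36 domain points the two functions coincide.
verdict: equivalent


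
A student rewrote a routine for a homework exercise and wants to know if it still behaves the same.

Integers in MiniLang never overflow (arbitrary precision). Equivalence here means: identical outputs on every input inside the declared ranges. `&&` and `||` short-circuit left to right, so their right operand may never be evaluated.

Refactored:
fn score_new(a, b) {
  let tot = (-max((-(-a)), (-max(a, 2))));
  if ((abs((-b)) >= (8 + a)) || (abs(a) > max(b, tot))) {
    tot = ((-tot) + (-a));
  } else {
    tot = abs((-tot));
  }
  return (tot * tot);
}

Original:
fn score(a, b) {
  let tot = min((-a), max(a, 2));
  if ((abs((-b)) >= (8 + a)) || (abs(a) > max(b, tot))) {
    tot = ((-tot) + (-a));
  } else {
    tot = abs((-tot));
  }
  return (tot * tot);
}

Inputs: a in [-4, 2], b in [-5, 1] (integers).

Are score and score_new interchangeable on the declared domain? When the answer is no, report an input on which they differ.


Side by side, the visible changes include: min/max/abs usage differs.
Spot check at a=-3, b=-4 — score: tot = 2; ((abs((-b)) >= (8 + a)) || (abs(a) > max(b, tot))) -> true; tot = 1; return 1. score_new: tot = 2; ((abs((-b)) >= (8 + a)) || (abs(a) > max(b, tot))) -> true; tot = 1; return 1. Both give 1.
An exhaustive pass over the 49 declared inputs shows identical outputs.
verdict: equivalent


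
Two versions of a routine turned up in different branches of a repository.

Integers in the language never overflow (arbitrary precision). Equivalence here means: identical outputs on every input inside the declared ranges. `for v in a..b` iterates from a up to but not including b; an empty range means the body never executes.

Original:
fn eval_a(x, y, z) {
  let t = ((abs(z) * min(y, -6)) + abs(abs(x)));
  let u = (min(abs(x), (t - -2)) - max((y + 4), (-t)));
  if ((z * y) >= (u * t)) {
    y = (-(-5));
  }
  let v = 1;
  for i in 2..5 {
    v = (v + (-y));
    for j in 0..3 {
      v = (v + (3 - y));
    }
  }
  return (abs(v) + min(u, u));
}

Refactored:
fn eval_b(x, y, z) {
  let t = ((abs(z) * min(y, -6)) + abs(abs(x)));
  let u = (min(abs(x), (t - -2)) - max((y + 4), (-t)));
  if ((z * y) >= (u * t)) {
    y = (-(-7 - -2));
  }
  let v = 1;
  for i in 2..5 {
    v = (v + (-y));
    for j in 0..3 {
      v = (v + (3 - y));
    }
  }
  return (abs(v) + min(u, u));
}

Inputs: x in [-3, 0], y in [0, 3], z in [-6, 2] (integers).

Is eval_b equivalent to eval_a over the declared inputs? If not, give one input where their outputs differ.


The two are interchangeable: arithmetic usage differs; constant usage differs, and every declared input agrees.
Spot check at x=-2, y=1, z=-1 — eval_a: t := -4 | u := -7 | ((z * y) >= (u * t)): false | v := 1 | iter i=2: | v := 0 | iter j=0: | v := 2 | iter j=1: | v := 4 | iter j=2: | v := 6 | iter i=3: | v := 5 | iter j=0: | v := 7 | iter j=1: | v := 9 | iter j=2: | v := 11 | iter i=4: | v := 10 | iter j=0: | v := 12 | iter j=1: | v := 14 | iter j=2: | v := 16 | result 9. eval_b: t := -4 | u := -7 | ((z * y) >= (u * t)): false | v := 1 | iter i=2: | v := 0 | iter j=0: | v := 2 | iter j=1: | v := 4 | iter j=2: | v := 6 | iter i=3: | v := 5 | iter j=0: | v := 7 | iter j=1: | v := 9 | iter j=2: | v := 11 | iter i=4: | v := 10 | iter j=0: | v := 12 | iter j=1: | v := 14 | iter j=2: | v := 16 | result 9. Both give 9.
Across all 144 domain points the two functions coincide.
verdict: equivalent


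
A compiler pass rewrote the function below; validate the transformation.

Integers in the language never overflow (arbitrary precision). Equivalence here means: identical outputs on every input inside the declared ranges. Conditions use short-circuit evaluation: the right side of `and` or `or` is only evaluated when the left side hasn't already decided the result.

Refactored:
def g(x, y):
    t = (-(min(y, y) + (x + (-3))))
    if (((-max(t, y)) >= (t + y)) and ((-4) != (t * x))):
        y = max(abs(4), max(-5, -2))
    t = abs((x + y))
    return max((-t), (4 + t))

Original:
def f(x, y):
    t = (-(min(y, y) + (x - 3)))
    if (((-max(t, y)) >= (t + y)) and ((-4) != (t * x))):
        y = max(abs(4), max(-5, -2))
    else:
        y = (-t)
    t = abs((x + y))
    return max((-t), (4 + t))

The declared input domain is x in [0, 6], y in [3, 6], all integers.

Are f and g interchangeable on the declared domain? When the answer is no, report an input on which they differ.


Not equivalent: x=0, y=3 separates them (4 vs 7).
f: t becomes 0; next (((-max(t, y)) >= (t + y)) and ((-4) != (t * x))) evaluates to false; next y becomes 0; next t becomes 0; next final value 4
g: t becomes 0; next (((-max(t, y)) >= (t + y)) and ((-4) != (t * x))) evaluates to false; next t becomes 3; next final value 7
verdict: not equivalent; witness: x=0, y=3


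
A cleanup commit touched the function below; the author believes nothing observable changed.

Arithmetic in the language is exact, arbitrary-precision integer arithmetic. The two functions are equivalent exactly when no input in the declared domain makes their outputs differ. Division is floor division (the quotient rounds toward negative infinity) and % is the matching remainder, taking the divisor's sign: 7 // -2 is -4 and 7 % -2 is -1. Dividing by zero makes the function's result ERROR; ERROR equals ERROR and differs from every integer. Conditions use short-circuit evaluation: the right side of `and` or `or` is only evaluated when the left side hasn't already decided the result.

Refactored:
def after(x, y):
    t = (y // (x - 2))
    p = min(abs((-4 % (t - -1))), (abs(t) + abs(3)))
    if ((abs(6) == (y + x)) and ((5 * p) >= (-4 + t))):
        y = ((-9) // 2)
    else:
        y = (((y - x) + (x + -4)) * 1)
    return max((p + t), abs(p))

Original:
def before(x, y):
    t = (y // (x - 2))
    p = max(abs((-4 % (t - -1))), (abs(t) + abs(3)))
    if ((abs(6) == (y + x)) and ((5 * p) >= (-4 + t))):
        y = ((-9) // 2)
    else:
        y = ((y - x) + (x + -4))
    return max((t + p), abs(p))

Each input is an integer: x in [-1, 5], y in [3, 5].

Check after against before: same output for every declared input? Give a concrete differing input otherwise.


There is a counterexample at x=-1, y=4: 5 on one side, 0 on the other.
before: t = -2; p = 5; ((abs(6) == (y + x)) and ((5 * p) >= (-4 + t))) -> false; y = 0; return 5
after: t = -2; p = 0; ((abs(6) == (y + x)) and ((5 * p) >= (-4 + t))) -> false; y = 0; return 0
verdict: not equivalent; witness: x=-1, y=4


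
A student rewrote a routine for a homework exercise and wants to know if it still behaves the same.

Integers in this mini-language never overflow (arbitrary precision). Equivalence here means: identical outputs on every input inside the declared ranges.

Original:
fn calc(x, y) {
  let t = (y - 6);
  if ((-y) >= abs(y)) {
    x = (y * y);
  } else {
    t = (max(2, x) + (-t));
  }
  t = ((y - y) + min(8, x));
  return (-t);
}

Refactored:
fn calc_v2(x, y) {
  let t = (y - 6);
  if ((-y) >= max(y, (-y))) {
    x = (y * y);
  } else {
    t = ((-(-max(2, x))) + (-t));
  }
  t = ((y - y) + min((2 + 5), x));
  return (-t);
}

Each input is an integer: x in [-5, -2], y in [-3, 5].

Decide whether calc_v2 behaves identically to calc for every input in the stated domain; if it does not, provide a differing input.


Evaluate both at x=-5, y=-3.
calc: t = -9; ((-y) >= abs(y)) -> true; x = 9; t = 8; return -8
calc_v2: t = -9; ((-y) >= max(y, (-y))) -> true; x = 9; t = 7; return -7
-8 vs -7 — the two versions disagree here.
verdict: not equivalent; witness: x=-5, y=-3
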